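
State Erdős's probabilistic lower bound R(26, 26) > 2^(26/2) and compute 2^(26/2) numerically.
2^(26/2) = 8192; so R(26, 26) > 8192

Colour each edge of K_n uniformly at random with red/blue. The expected number of monochromatic K_26 is C(n, 26) · 2 · 2^(−C(26,2)). If C(n, 26) · 2^(1 − C(26,2)) < 1, then with positive probability no monochromatic K_26 exists, so R(26, 26) > n. The standard estimate C(n, 26) ≤ n^26/26! shows this inequality holds whenever n ≤ 2^(26/2) (since 26! · 2^(C(26,2) − 1) > 2^(26^2/2) ≥ n^26). Hence R(26, 26) > 2^(26/2) = 8192.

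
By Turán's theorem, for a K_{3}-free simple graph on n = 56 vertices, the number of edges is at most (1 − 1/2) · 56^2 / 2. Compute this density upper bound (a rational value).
Turán density bound = (1/2) · 56^2/2 = 784

Turán's theorem: ex(n, K_{r+1}) is achieved by the complete r-partite Turán graph T(n, r) with parts as balanced as possible, and is at most (1 − 1/r) · n^2/2. For r = 2, n = 56: the density bound is (1/2) · 3136/2 = 784. Since 2 ∣ 56, the Turán graph T(56, 2) has parts of equal size 28, and its edge count e(T(56, 2)) = 784 attains the density bound exactly.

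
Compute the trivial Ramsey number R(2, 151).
R(2, 151) = 151

R(2, k) = k for all k ≥ 2: in a 2-colouring of K_k, either some edge is red (a red K_2) or all edges are blue (a blue K_k). And K_{150} coloured all-blue has no blue K_151, so R(2, 151) > 150. Hence R(2, 151) = 151.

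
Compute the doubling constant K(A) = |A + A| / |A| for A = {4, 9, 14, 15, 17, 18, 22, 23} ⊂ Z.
K = |A + A| / |A| = 27/8

Enumerate A + A = {a + b : a, b ∈ A}. With |A| = 8, there are |A|^2 = 64 ordered sum pairs; collecting distinct values, A + A = {8, 13, 18, 19, 21, 22, 23, 24, 26, 27, 28, 29, 30, 31, 32, 33, 34, 35, 36, 37, 38, 39, 40, 41, 44, 45, 46}, so |A + A| = 27. Thus K = 27/8. For comparison, the minimum possible |A + A| over all 8-element sets is 2·8 − 1 = 15 (so min K = 15/8), attained only by arithmetic progressions.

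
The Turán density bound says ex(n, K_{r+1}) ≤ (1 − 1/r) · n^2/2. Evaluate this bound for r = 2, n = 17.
Turán density bound = (1/2) · 17^2/2 = 289/4 ≈ 72.25

Turán's theorem: ex(n, K_{r+1}) is achieved by the complete r-partite Turán graph T(n, r) with parts as balanced as possible, and is at most (1 − 1/r) · n^2/2. For r = 2, n = 17: the density bound is (1/2) · 289/2 = 289/4 ≈ 72.25. The integer-valued extremum is e(T(17, 2)) = 72, which is strictly less than the density bound 289/4 since 2 ∤ 17 (the parts of T(17, 2) cannot all be equal).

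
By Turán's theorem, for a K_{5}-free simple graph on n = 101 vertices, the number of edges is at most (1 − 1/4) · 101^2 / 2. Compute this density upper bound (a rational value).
Turán density bound = (3/4) · 101^2/2 = 30603/8 ≈ 3825.375

Turán's theorem: ex(n, K_{r+1}) is achieved by the complete r-partite Turán graph T(n, r) with parts as balanced as possible, and is at most (1 − 1/r) · n^2/2. For r = 4, n = 101: the density bound is (3/4) · 10201/2 = 30603/8 ≈ 3825.375. The integer-valued extremum is e(T(101, 4)) = 3825, which is strictly less than the density bound 30603/8 since 4 ∤ 101 (the parts of T(101, 4) cannot all be equal).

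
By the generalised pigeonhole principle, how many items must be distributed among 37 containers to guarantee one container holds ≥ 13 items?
n = (13 − 1)·37 + 1 = 445

By the generalised pigeonhole principle, to guarantee some box contains ≥ r objects we need more than (r − 1) · k objects total. Threshold: n = (r − 1) · k + 1. With r = 13 and k = 37: n = 12 · 37 + 1 = 444 + 1 = 445. For n = 444 = 12 · 37, we can put exactly 12 objects in every box, avoiding 13 in any single one — so 445 is tight.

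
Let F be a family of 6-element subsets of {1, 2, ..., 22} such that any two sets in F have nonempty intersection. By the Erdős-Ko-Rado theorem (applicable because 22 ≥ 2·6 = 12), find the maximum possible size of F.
max |F| = C(21, 5) = 20349

The Erdős-Ko-Rado theorem states: for n ≥ 2k, an intersecting family of k-subsets of an n-element set has size at most C(n − 1, k − 1), with equality for 'star' families {A ⊆ [n] : |A| = k, i ∈ A} (fix an element i). For n = 22, k = 6: C(21, 5) = 20349.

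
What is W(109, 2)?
W(109, 2) = 109 + 1 = 110

A 2-term AP is any pair of integers, so a monochromatic 2-AP exists iff some colour is used at least twice. With 109 colours, the colouring i ↦ i on {1, ..., 109} uses each colour once, avoiding any monochromatic pair, so W(109, 2) > 109. For {1, ..., 110}, pigeonhole forces two integers of the same colour, which form a monochromatic 2-AP. Hence W(109, 2) = 110.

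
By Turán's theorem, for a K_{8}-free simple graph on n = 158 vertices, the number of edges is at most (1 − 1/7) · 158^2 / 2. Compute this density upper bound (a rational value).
Turán density bound = (6/7) · 158^2/2 = 74892/7 ≈ 10698.8571

Turán's theorem: ex(n, K_{r+1}) is achieved by the complete r-partite Turán graph T(n, r) with parts as balanced as possible, and is at most (1 − 1/r) · n^2/2. For r = 7, n = 158: the density bound is (6/7) · 24964/2 = 74892/7 ≈ 10698.8571. The integer-valued extremum is e(T(158, 7)) = 10698, which is strictly less than the density bound 74892/7 since 7 ∤ 158 (the parts of T(158, 7) cannot all be equal).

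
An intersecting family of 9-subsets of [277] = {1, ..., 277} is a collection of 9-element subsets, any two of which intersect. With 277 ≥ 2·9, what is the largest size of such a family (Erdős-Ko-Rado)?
max |F| = C(276, 8) = 753856530505650

The Erdős-Ko-Rado theorem states: for n ≥ 2k, an intersecting family of k-subsets of an n-element set has size at most C(n − 1, k − 1), with equality for 'star' families {A ⊆ [n] : |A| = k, i ∈ A} (fix an element i). For n = 277, k = 9: C(276, 8) = 753856530505650.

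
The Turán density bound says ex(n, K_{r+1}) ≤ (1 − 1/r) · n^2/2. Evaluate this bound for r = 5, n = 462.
Turán density bound = (4/5) · 462^2/2 = 426888/5 ≈ 85377.6

Turán's theorem: ex(n, K_{r+1}) is achieved by the complete r-partite Turán graph T(n, r) with parts as balanced as possible, and is at most (1 − 1/r) · n^2/2. For r = 5, n = 462: the density bound is (4/5) · 213444/2 = 426888/5 ≈ 85377.6. The integer-valued extremum is e(T(462, 5)) = 85377, which is strictly less than the density bound 426888/5 since 5 ∤ 462 (the parts of T(462, 5) cannot all be equal).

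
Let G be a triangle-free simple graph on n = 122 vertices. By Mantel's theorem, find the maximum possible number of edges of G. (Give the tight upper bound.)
ex(122, K_3) = ⌊122^2/4⌋ = 3721

Mantel (1907): a triangle-free graph on n vertices has at most ⌊n^2/4⌋ edges, with equality for the complete bipartite graph K_{⌊n/2⌋, ⌈n/2⌉}. For n = 122: ⌊122^2/4⌋ = ⌊14884/4⌋ = 3721. The extremal graph is K_{61, 61}, which has 61·61 = 3721 edges.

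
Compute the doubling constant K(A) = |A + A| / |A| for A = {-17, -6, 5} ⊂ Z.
K = |A + A| / |A| = 5/3

Enumerate A + A = {a + b : a, b ∈ A}. With |A| = 3, there are |A|^2 = 9 ordered sum pairs; collecting distinct values, A + A = {-34, -23, -12, -1, 10}, so |A + A| = 5. Thus K = 5/3. Here |A + A| = 2|A| − 1 = 5, the minimum possible — so K = 5/3 is minimal, which holds iff A is an arithmetic progression.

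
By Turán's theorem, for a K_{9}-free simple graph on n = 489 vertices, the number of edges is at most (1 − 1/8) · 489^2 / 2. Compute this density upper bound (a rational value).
Turán density bound = (7/8) · 489^2/2 = 1673847/16 ≈ 104615.4375

Turán's theorem: ex(n, K_{r+1}) is achieved by the complete r-partite Turán graph T(n, r) with parts as balanced as possible, and is at most (1 − 1/r) · n^2/2. For r = 8, n = 489: the density bound is (7/8) · 239121/2 = 1673847/16 ≈ 104615.4375. The integer-valued extremum is e(T(489, 8)) = 104615, which is strictly less than the density bound 1673847/16 since 8 ∤ 489 (the parts of T(489, 8) cannot all be equal).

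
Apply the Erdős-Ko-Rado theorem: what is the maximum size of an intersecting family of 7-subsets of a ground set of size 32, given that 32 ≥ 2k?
max |F| = C(31, 6) = 736281

The Erdős-Ko-Rado theorem states: for n ≥ 2k, an intersecting family of k-subsets of an n-element set has size at most C(n − 1, k − 1), with equality for 'star' families {A ⊆ [n] : |A| = k, i ∈ A} (fix an element i). For n = 32, k = 7: C(31, 6) = 736281.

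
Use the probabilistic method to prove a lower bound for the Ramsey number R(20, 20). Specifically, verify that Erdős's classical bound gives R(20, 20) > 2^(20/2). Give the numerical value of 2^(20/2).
2^(20/2) = 1024; so R(20, 20) > 1024

Colour each edge of K_n uniformly at random with red/blue. The expected number of monochromatic K_20 is C(n, 20) · 2 · 2^(−C(20,2)). If C(n, 20) · 2^(1 − C(20,2)) < 1, then with positive probability no monochromatic K_20 exists, so R(20, 20) > n. The standard estimate C(n, 20) ≤ n^20/20! shows this inequality holds whenever n ≤ 2^(20/2) (since 20! · 2^(C(20,2) − 1) > 2^(20^2/2) ≥ n^20). Hence R(20, 20) > 2^(20/2) = 1024.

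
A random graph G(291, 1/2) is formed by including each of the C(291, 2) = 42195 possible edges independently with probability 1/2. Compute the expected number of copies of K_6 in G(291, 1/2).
E[# K_6] = C(291, 6) · (1/2)^C(6, 2) = 800749637688 / 2^15 = 100093704711/4096 ≈ 24436939.626709

For each 6-subset S of vertices (there are C(291, 6) = 800749637688 such S), let X_S = 1 if S induces a K_6 (all C(6, 2) = 15 edges present). Then P(X_S = 1) = (1/2)^15 = 1/32768. By linearity of expectation, E[# K_6] = C(291, 6) · (1/2)^15 = 800749637688 / 32768 = 100093704711/4096 ≈ 24436939.626709.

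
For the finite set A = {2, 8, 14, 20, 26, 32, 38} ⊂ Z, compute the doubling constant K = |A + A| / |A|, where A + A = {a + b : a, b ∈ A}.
K = |A + A| / |A| = 13/7

Enumerate A + A = {a + b : a, b ∈ A}. With |A| = 7, there are |A|^2 = 49 ordered sum pairs; collecting distinct values, A + A = {4, 10, 16, 22, 28, 34, 40, 46, 52, 58, 64, 70, 76}, so |A + A| = 13. Thus K = 13/7. Here |A + A| = 2|A| − 1 = 13, the minimum possible — so K = 13/7 is minimal, which holds iff A is an arithmetic progression.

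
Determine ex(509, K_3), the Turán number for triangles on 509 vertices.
ex(509, K_3) = ⌊509^2/4⌋ = 64770

Mantel (1907): a triangle-free graph on n vertices has at most ⌊n^2/4⌋ edges, with equality for the complete bipartite graph K_{⌊n/2⌋, ⌈n/2⌉}. For n = 509: ⌊509^2/4⌋ = ⌊259081/4⌋ = 64770. The extremal graph is K_{254, 255}, which has 254·255 = 64770 edges.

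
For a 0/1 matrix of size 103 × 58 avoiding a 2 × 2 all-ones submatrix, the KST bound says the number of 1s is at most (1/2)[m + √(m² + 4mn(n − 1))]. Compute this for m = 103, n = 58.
z(103, 58; 2, 2) ≤ (1/2)[103 + √(103² + 4·103·58·57)] = (1/2)[103 + √1372681] = 637.3073

Kővári–Sós–Turán: let r_1, ..., r_103 be the row sums and z = Σ r_i the total number of 1s. Each pair of columns can share at most one row with both entries 1 (else a 2×2 all-ones block appears), so Σ_i C(r_i, 2) ≤ C(58, 2) = 1653. By convexity Σ_i C(r_i, 2) ≥ 103·C(z/103, 2) = z(z − 103)/(2·103), giving z² − 103z − 103·58·57 ≤ 0 and hence z ≤ (1/2)[103 + √(10609 + 4·340518)] = (1/2)[103 + √1372681] ≈ (1/2)(103 + 1171.6147) = 637.3073.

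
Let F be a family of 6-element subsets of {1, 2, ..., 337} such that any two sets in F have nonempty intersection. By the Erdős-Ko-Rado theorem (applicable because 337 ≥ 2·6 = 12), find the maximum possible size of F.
max |F| = C(336, 5) = 34636310352

Erdős-Ko-Rado (1961): when n ≥ 2k, max |F| = C(n−1, k−1). The bound is attained by the star {A : i ∈ A} for any fixed i ∈ [n]. Here C(337−1, 6−1) = C(336, 5) = 34636310352.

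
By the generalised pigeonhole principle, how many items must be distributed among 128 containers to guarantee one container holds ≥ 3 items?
n = (3 − 1)·128 + 1 = 257

By the generalised pigeonhole principle, to guarantee some box contains ≥ r objects we need more than (r − 1) · k objects total. Threshold: n = (r − 1) · k + 1. With r = 3 and k = 128: n = 2 · 128 + 1 = 256 + 1 = 257. For n = 256 = 2 · 128, we can put exactly 2 objects in every box, avoiding 3 in any single one — so 257 is tight.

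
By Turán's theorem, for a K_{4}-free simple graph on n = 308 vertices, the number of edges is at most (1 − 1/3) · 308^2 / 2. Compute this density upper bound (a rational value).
Turán density bound = (2/3) · 308^2/2 = 94864/3 ≈ 31621.3333

Turán's theorem: ex(n, K_{r+1}) is achieved by the complete r-partite Turán graph T(n, r) with parts as balanced as possible, and is at most (1 − 1/r) · n^2/2. For r = 3, n = 308: the density bound is (2/3) · 94864/2 = 94864/3 ≈ 31621.3333. The integer-valued extremum is e(T(308, 3)) = 31621, which is strictly less than the density bound 94864/3 since 3 ∤ 308 (the parts of T(308, 3) cannot all be equal).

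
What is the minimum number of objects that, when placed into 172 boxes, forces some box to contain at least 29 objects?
n = (29 − 1)·172 + 1 = 4817

By the generalised pigeonhole principle, to guarantee some box contains ≥ r objects we need more than (r − 1) · k objects total. Threshold: n = (r − 1) · k + 1. With r = 29 and k = 172: n = 28 · 172 + 1 = 4816 + 1 = 4817. For n = 4816 = 28 · 172, we can put exactly 28 objects in every box, avoiding 29 in any single one — so 4817 is tight.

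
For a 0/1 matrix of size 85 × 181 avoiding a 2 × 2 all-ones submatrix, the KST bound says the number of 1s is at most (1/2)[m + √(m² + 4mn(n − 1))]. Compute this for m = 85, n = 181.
z(85, 181; 2, 2) ≤ (1/2)[85 + √(85² + 4·85·181·180)] = (1/2)[85 + √11084425] = 1707.164

Kővári–Sós–Turán: let r_1, ..., r_85 be the row sums and z = Σ r_i the total number of 1s. Each pair of columns can share at most one row with both entries 1 (else a 2×2 all-ones block appears), so Σ_i C(r_i, 2) ≤ C(181, 2) = 16290. By convexity Σ_i C(r_i, 2) ≥ 85·C(z/85, 2) = z(z − 85)/(2·85), giving z² − 85z − 85·181·180 ≤ 0 and hence z ≤ (1/2)[85 + √(7225 + 4·2769300)] = (1/2)[85 + √11084425] ≈ (1/2)(85 + 3329.328) = 1707.164.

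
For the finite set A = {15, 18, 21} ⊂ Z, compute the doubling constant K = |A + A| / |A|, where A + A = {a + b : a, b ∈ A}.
K = |A + A| / |A| = 5/3

Enumerate A + A = {a + b : a, b ∈ A}. With |A| = 3, there are |A|^2 = 9 ordered sum pairs; collecting distinct values, A + A = {30, 33, 36, 39, 42}, so |A + A| = 5. Thus K = 5/3. Here |A + A| = 2|A| − 1 = 5, the minimum possible — so K = 5/3 is minimal, which holds iff A is an arithmetic progression.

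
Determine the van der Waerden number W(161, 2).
W(161, 2) = 161 + 1 = 162

A 2-term AP is any pair of integers, so a monochromatic 2-AP exists iff some colour is used at least twice. With 161 colours, the colouring i ↦ i on {1, ..., 161} uses each colour once, avoiding any monochromatic pair, so W(161, 2) > 161. For {1, ..., 162}, pigeonhole forces two integers of the same colour, which form a monochromatic 2-AP. Hence W(161, 2) = 162.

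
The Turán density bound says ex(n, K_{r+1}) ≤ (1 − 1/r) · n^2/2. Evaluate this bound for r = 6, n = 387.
Turán density bound = (5/6) · 387^2/2 = 249615/4 ≈ 62403.75

Turán's theorem: ex(n, K_{r+1}) is achieved by the complete r-partite Turán graph T(n, r) with parts as balanced as possible, and is at most (1 − 1/r) · n^2/2. For r = 6, n = 387: the density bound is (5/6) · 149769/2 = 249615/4 ≈ 62403.75. The integer-valued extremum is e(T(387, 6)) = 62403, which is strictly less than the density bound 249615/4 since 6 ∤ 387 (the parts of T(387, 6) cannot all be equal).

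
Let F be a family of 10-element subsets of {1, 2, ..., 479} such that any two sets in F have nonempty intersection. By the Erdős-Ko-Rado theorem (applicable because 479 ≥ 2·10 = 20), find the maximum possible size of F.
max |F| = C(478, 9) = 3328005621681288350

Erdős-Ko-Rado (1961): when n ≥ 2k, max |F| = C(n−1, k−1). The bound is attained by the star {A : i ∈ A} for any fixed i ∈ [n]. Here C(479−1, 10−1) = C(478, 9) = 3328005621681288350.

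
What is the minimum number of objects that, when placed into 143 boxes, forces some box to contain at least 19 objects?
n = (19 − 1)·143 + 1 = 2575

By the generalised pigeonhole principle, to guarantee some box contains ≥ r objects we need more than (r − 1) · k objects total. Threshold: n = (r − 1) · k + 1. With r = 19 and k = 143: n = 18 · 143 + 1 = 2574 + 1 = 2575. For n = 2574 = 18 · 143, we can put exactly 18 objects in every box, avoiding 19 in any single one — so 2575 is tight.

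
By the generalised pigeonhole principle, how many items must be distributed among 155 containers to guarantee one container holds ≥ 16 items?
n = (16 − 1)·155 + 1 = 2326

By the generalised pigeonhole principle, to guarantee some box contains ≥ r objects we need more than (r − 1) · k objects total. Threshold: n = (r − 1) · k + 1. With r = 16 and k = 155: n = 15 · 155 + 1 = 2325 + 1 = 2326. For n = 2325 = 15 · 155, we can put exactly 15 objects in every box, avoiding 16 in any single one — so 2326 is tight.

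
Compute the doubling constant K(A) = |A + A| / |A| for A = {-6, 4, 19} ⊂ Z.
K = |A + A| / |A| = 6/3 = 2

Enumerate A + A = {a + b : a, b ∈ A}. With |A| = 3, there are |A|^2 = 9 ordered sum pairs; collecting distinct values, A + A = {-12, -2, 8, 13, 23, 38}, so |A + A| = 6. Thus K = 6/3 = 2. For comparison, the minimum possible |A + A| over all 3-element sets is 2·3 − 1 = 5 (so min K = 5/3), attained only by arithmetic progressions.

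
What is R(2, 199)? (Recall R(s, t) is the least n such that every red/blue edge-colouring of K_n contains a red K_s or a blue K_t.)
R(2, 199) = 199

R(2, k) = k for all k ≥ 2: in a 2-colouring of K_k, either some edge is red (a red K_2) or all edges are blue (a blue K_k). And K_{198} coloured all-blue has no blue K_199, so R(2, 199) > 198. Hence R(2, 199) = 199.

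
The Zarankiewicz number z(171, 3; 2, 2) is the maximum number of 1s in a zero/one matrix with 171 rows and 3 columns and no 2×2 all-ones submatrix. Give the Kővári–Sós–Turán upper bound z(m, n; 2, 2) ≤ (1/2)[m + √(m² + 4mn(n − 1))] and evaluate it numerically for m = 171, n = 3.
z(171, 3; 2, 2) ≤ (1/2)[171 + √(171² + 4·171·3·2)] = (1/2)[171 + √33345] = 176.8031

Kővári–Sós–Turán: let r_1, ..., r_171 be the row sums and z = Σ r_i the total number of 1s. Each pair of columns can share at most one row with both entries 1 (else a 2×2 all-ones block appears), so Σ_i C(r_i, 2) ≤ C(3, 2) = 3. By convexity Σ_i C(r_i, 2) ≥ 171·C(z/171, 2) = z(z − 171)/(2·171), giving z² − 171z − 171·3·2 ≤ 0 and hence z ≤ (1/2)[171 + √(29241 + 4·1026)] = (1/2)[171 + √33345] ≈ (1/2)(171 + 182.6061) = 176.8031.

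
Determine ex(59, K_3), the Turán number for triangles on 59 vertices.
ex(59, K_3) = ⌊59^2/4⌋ = 870

Mantel (1907): a triangle-free graph on n vertices has at most ⌊n^2/4⌋ edges, with equality for the complete bipartite graph K_{⌊n/2⌋, ⌈n/2⌉}. For n = 59: ⌊59^2/4⌋ = ⌊3481/4⌋ = 870. The extremal graph is K_{29, 30}, which has 29·30 = 870 edges.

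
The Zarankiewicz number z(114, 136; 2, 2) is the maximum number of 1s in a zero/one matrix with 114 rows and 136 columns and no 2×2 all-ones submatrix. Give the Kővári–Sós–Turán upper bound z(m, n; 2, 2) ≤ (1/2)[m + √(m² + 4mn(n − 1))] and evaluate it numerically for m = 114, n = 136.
z(114, 136; 2, 2) ≤ (1/2)[114 + √(114² + 4·114·136·135)] = (1/2)[114 + √8385156] = 1504.8567

Kővári–Sós–Turán: let r_1, ..., r_114 be the row sums and z = Σ r_i the total number of 1s. Each pair of columns can share at most one row with both entries 1 (else a 2×2 all-ones block appears), so Σ_i C(r_i, 2) ≤ C(136, 2) = 9180. By convexity Σ_i C(r_i, 2) ≥ 114·C(z/114, 2) = z(z − 114)/(2·114), giving z² − 114z − 114·136·135 ≤ 0 and hence z ≤ (1/2)[114 + √(12996 + 4·2093040)] = (1/2)[114 + √8385156] ≈ (1/2)(114 + 2895.7134) = 1504.8567.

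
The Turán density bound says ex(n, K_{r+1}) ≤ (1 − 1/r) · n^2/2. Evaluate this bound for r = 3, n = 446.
Turán density bound = (2/3) · 446^2/2 = 198916/3 ≈ 66305.3333

Turán's theorem: ex(n, K_{r+1}) is achieved by the complete r-partite Turán graph T(n, r) with parts as balanced as possible, and is at most (1 − 1/r) · n^2/2. For r = 3, n = 446: the density bound is (2/3) · 198916/2 = 198916/3 ≈ 66305.3333. The integer-valued extremum is e(T(446, 3)) = 66305, which is strictly less than the density bound 198916/3 since 3 ∤ 446 (the parts of T(446, 3) cannot all be equal).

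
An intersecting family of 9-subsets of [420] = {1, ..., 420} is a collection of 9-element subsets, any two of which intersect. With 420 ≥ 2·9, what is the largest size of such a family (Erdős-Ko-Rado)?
max |F| = C(419, 8) = 22029004539737052

Erdős-Ko-Rado (1961): when n ≥ 2k, max |F| = C(n−1, k−1). The bound is attained by the star {A : i ∈ A} for any fixed i ∈ [n]. Here C(420−1, 9−1) = C(419, 8) = 22029004539737052.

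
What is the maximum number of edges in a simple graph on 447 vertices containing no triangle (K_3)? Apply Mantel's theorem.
ex(447, K_3) = ⌊447^2/4⌋ = 49952

Mantel (1907): a triangle-free graph on n vertices has at most ⌊n^2/4⌋ edges, with equality for the complete bipartite graph K_{⌊n/2⌋, ⌈n/2⌉}. For n = 447: ⌊447^2/4⌋ = ⌊199809/4⌋ = 49952. The extremal graph is K_{223, 224}, which has 223·224 = 49952 edges.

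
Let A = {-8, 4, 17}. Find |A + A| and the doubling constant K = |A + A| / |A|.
K = |A + A| / |A| = 6/3 = 2

Enumerate A + A = {a + b : a, b ∈ A}. With |A| = 3, there are |A|^2 = 9 ordered sum pairs; collecting distinct values, A + A = {-16, -4, 8, 9, 21, 34}, so |A + A| = 6. Thus K = 6/3 = 2. For comparison, the minimum possible |A + A| over all 3-element sets is 2·3 − 1 = 5 (so min K = 5/3), attained only by arithmetic progressions.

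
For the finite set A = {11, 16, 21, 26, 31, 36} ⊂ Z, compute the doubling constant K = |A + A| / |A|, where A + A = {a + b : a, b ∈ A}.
K = |A + A| / |A| = 11/6

Enumerate A + A = {a + b : a, b ∈ A}. With |A| = 6, there are |A|^2 = 36 ordered sum pairs; collecting distinct values, A + A = {22, 27, 32, 37, 42, 47, 52, 57, 62, 67, 72}, so |A + A| = 11. Thus K = 11/6. Here |A + A| = 2|A| − 1 = 11, the minimum possible — so K = 11/6 is minimal, which holds iff A is an arithmetic progression.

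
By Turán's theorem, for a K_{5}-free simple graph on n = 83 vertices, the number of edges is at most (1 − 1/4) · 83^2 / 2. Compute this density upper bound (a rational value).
Turán density bound = (3/4) · 83^2/2 = 20667/8 ≈ 2583.375

Turán's theorem: ex(n, K_{r+1}) is achieved by the complete r-partite Turán graph T(n, r) with parts as balanced as possible, and is at most (1 − 1/r) · n^2/2. For r = 4, n = 83: the density bound is (3/4) · 6889/2 = 20667/8 ≈ 2583.375. The integer-valued extremum is e(T(83, 4)) = 2583, which is strictly less than the density bound 20667/8 since 4 ∤ 83 (the parts of T(83, 4) cannot all be equal).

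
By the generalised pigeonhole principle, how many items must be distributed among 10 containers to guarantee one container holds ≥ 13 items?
n = (13 − 1)·10 + 1 = 121

By the generalised pigeonhole principle, to guarantee some box contains ≥ r objects we need more than (r − 1) · k objects total. Threshold: n = (r − 1) · k + 1. With r = 13 and k = 10: n = 12 · 10 + 1 = 120 + 1 = 121. For n = 120 = 12 · 10, we can put exactly 12 objects in every box, avoiding 13 in any single one — so 121 is tight.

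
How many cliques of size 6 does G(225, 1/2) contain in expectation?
E[# K_6] = C(225, 6) · (1/2)^C(6, 2) = 168488720400 / 2^15 = 10530545025/2048 ≈ 5141867.687988

For each 6-subset S of vertices (there are C(225, 6) = 168488720400 such S), let X_S = 1 if S induces a K_6 (all C(6, 2) = 15 edges present). Then P(X_S = 1) = (1/2)^15 = 1/32768. By linearity of expectation, E[# K_6] = C(225, 6) · (1/2)^15 = 168488720400 / 32768 = 10530545025/2048 ≈ 5141867.687988.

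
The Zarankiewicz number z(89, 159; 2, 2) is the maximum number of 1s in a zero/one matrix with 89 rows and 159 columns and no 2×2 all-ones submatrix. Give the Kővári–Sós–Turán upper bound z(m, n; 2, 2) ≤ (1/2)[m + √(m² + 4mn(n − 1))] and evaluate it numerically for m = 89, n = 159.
z(89, 159; 2, 2) ≤ (1/2)[89 + √(89² + 4·89·159·158)] = (1/2)[89 + √8951353] = 1540.4406

Kővári–Sós–Turán: let r_1, ..., r_89 be the row sums and z = Σ r_i the total number of 1s. Each pair of columns can share at most one row with both entries 1 (else a 2×2 all-ones block appears), so Σ_i C(r_i, 2) ≤ C(159, 2) = 12561. By convexity Σ_i C(r_i, 2) ≥ 89·C(z/89, 2) = z(z − 89)/(2·89), giving z² − 89z − 89·159·158 ≤ 0 and hence z ≤ (1/2)[89 + √(7921 + 4·2235858)] = (1/2)[89 + √8951353] ≈ (1/2)(89 + 2991.8812) = 1540.4406.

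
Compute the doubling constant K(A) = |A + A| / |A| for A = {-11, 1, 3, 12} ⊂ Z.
K = |A + A| / |A| = 10/4 = 5/2

Enumerate A + A = {a + b : a, b ∈ A}. With |A| = 4, there are |A|^2 = 16 ordered sum pairs; collecting distinct values, A + A = {-22, -10, -8, 1, 2, 4, 6, 13, 15, 24}, so |A + A| = 10. Thus K = 10/4 = 5/2. For comparison, the minimum possible |A + A| over all 4-element sets is 2·4 − 1 = 7 (so min K = 7/4), attained only by arithmetic progressions.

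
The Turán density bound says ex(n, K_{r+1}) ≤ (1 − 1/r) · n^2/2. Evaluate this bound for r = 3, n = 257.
Turán density bound = (2/3) · 257^2/2 = 66049/3 ≈ 22016.3333

Turán's theorem: ex(n, K_{r+1}) is achieved by the complete r-partite Turán graph T(n, r) with parts as balanced as possible, and is at most (1 − 1/r) · n^2/2. For r = 3, n = 257: the density bound is (2/3) · 66049/2 = 66049/3 ≈ 22016.3333. The integer-valued extremum is e(T(257, 3)) = 22016, which is strictly less than the density bound 66049/3 since 3 ∤ 257 (the parts of T(257, 3) cannot all be equal).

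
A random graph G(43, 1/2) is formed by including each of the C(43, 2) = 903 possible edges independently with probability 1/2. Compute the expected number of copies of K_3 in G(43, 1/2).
E[# K_3] = C(43, 3) · (1/2)^C(3, 2) = 12341 / 2^3 = 1542.625

For each 3-subset S of vertices (there are C(43, 3) = 12341 such S), let X_S = 1 if S induces a K_3 (all C(3, 2) = 3 edges present). Then P(X_S = 1) = (1/2)^3 = 1/8. By linearity of expectation, E[# K_3] = C(43, 3) · (1/2)^3 = 12341 / 8 = 1542.625.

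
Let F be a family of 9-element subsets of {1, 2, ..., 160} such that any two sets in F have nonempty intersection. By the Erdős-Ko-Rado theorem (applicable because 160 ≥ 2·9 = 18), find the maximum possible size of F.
max |F| = C(159, 8) = 8471208603429

Erdős-Ko-Rado (1961): when n ≥ 2k, max |F| = C(n−1, k−1). The bound is attained by the star {A : i ∈ A} for any fixed i ∈ [n]. Here C(160−1, 9−1) = C(159, 8) = 8471208603429.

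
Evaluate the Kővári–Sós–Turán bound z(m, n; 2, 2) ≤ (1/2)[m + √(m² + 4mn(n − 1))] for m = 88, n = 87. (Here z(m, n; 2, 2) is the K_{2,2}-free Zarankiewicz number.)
z(88, 87; 2, 2) ≤ (1/2)[88 + √(88² + 4·88·87·86)] = (1/2)[88 + √2641408] = 856.6205

Kővári–Sós–Turán: let r_1, ..., r_88 be the row sums and z = Σ r_i the total number of 1s. Each pair of columns can share at most one row with both entries 1 (else a 2×2 all-ones block appears), so Σ_i C(r_i, 2) ≤ C(87, 2) = 3741. By convexity Σ_i C(r_i, 2) ≥ 88·C(z/88, 2) = z(z − 88)/(2·88), giving z² − 88z − 88·87·86 ≤ 0 and hence z ≤ (1/2)[88 + √(7744 + 4·658416)] = (1/2)[88 + √2641408] ≈ (1/2)(88 + 1625.2409) = 856.6205.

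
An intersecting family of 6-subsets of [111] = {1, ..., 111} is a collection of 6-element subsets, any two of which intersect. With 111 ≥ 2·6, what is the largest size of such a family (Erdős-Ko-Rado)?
max |F| = C(110, 5) = 122391522

Erdős-Ko-Rado (1961): when n ≥ 2k, max |F| = C(n−1, k−1). The bound is attained by the star {A : i ∈ A} for any fixed i ∈ [n]. Here C(111−1, 6−1) = C(110, 5) = 122391522.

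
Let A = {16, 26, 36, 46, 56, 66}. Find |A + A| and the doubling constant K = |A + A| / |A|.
K = |A + A| / |A| = 11/6

Enumerate A + A = {a + b : a, b ∈ A}. With |A| = 6, there are |A|^2 = 36 ordered sum pairs; collecting distinct values, A + A = {32, 42, 52, 62, 72, 82, 92, 102, 112, 122, 132}, so |A + A| = 11. Thus K = 11/6. Here |A + A| = 2|A| − 1 = 11, the minimum possible — so K = 11/6 is minimal, which holds iff A is an arithmetic progression.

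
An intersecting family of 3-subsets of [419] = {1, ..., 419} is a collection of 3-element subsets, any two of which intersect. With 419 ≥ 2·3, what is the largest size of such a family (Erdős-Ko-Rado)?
max |F| = C(418, 2) = 87153

The Erdős-Ko-Rado theorem states: for n ≥ 2k, an intersecting family of k-subsets of an n-element set has size at most C(n − 1, k − 1), with equality for 'star' families {A ⊆ [n] : |A| = k, i ∈ A} (fix an element i). For n = 419, k = 3: C(418, 2) = 87153.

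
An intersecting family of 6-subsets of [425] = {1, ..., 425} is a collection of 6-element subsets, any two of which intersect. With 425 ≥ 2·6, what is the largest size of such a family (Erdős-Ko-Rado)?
max |F| = C(424, 5) = 111524122584

Erdős-Ko-Rado (1961): when n ≥ 2k, max |F| = C(n−1, k−1). The bound is attained by the star {A : i ∈ A} for any fixed i ∈ [n]. Here C(425−1, 6−1) = C(424, 5) = 111524122584.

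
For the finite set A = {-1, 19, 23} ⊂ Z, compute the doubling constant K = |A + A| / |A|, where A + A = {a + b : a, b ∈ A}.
K = |A + A| / |A| = 6/3 = 2

Enumerate A + A = {a + b : a, b ∈ A}. With |A| = 3, there are |A|^2 = 9 ordered sum pairs; collecting distinct values, A + A = {-2, 18, 22, 38, 42, 46}, so |A + A| = 6. Thus K = 6/3 = 2. For comparison, the minimum possible |A + A| over all 3-element sets is 2·3 − 1 = 5 (so min K = 5/3), attained only by arithmetic progressions.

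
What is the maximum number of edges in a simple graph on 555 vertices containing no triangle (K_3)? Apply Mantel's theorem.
ex(555, K_3) = ⌊555^2/4⌋ = 77006

Mantel (1907): a triangle-free graph on n vertices has at most ⌊n^2/4⌋ edges, with equality for the complete bipartite graph K_{⌊n/2⌋, ⌈n/2⌉}. For n = 555: ⌊555^2/4⌋ = ⌊308025/4⌋ = 77006. The extremal graph is K_{277, 278}, which has 277·278 = 77006 edges.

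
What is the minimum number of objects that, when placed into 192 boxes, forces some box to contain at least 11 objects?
n = (11 − 1)·192 + 1 = 1921

By the generalised pigeonhole principle, to guarantee some box contains ≥ r objects we need more than (r − 1) · k objects total. Threshold: n = (r − 1) · k + 1. With r = 11 and k = 192: n = 10 · 192 + 1 = 1920 + 1 = 1921. For n = 1920 = 10 · 192, we can put exactly 10 objects in every box, avoiding 11 in any single one — so 1921 is tight.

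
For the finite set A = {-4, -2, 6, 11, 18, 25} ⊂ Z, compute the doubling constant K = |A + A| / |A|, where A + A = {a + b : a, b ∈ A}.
K = |A + A| / |A| = 20/6 = 10/3

Enumerate A + A = {a + b : a, b ∈ A}. With |A| = 6, there are |A|^2 = 36 ordered sum pairs; collecting distinct values, A + A = {-8, -6, -4, 2, 4, 7, 9, 12, 14, 16, 17, 21, 22, 23, 24, 29, 31, 36, 43, 50}, so |A + A| = 20. Thus K = 20/6 = 10/3. For comparison, the minimum possible |A + A| over all 6-element sets is 2·6 − 1 = 11 (so min K = 11/6), attained only by arithmetic progressions.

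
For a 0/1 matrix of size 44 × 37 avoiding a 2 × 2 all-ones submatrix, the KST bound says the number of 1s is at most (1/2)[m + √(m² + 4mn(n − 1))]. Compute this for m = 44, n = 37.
z(44, 37; 2, 2) ≤ (1/2)[44 + √(44² + 4·44·37·36)] = (1/2)[44 + √236368] = 265.0885

Kővári–Sós–Turán: let r_1, ..., r_44 be the row sums and z = Σ r_i the total number of 1s. Each pair of columns can share at most one row with both entries 1 (else a 2×2 all-ones block appears), so Σ_i C(r_i, 2) ≤ C(37, 2) = 666. By convexity Σ_i C(r_i, 2) ≥ 44·C(z/44, 2) = z(z − 44)/(2·44), giving z² − 44z − 44·37·36 ≤ 0 and hence z ≤ (1/2)[44 + √(1936 + 4·58608)] = (1/2)[44 + √236368] ≈ (1/2)(44 + 486.1769) = 265.0885.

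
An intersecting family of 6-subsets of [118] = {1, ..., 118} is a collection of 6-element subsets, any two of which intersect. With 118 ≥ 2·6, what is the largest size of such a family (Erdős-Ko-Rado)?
max |F| = C(117, 5) = 167549733

Erdős-Ko-Rado (1961): when n ≥ 2k, max |F| = C(n−1, k−1). The bound is attained by the star {A : i ∈ A} for any fixed i ∈ [n]. Here C(118−1, 6−1) = C(117, 5) = 167549733.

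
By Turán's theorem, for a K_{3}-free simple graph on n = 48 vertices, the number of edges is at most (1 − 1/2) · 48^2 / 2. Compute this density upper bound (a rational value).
Turán density bound = (1/2) · 48^2/2 = 576

Turán's theorem: ex(n, K_{r+1}) is achieved by the complete r-partite Turán graph T(n, r) with parts as balanced as possible, and is at most (1 − 1/r) · n^2/2. For r = 2, n = 48: the density bound is (1/2) · 2304/2 = 576. Since 2 ∣ 48, the Turán graph T(48, 2) has parts of equal size 24, and its edge count e(T(48, 2)) = 576 attains the density bound exactly.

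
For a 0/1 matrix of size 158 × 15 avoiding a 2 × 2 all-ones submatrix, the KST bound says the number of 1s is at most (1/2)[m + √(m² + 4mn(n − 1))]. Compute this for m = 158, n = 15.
z(158, 15; 2, 2) ≤ (1/2)[158 + √(158² + 4·158·15·14)] = (1/2)[158 + √157684] = 277.5472

Kővári–Sós–Turán: let r_1, ..., r_158 be the row sums and z = Σ r_i the total number of 1s. Each pair of columns can share at most one row with both entries 1 (else a 2×2 all-ones block appears), so Σ_i C(r_i, 2) ≤ C(15, 2) = 105. By convexity Σ_i C(r_i, 2) ≥ 158·C(z/158, 2) = z(z − 158)/(2·158), giving z² − 158z − 158·15·14 ≤ 0 and hence z ≤ (1/2)[158 + √(24964 + 4·33180)] = (1/2)[158 + √157684] ≈ (1/2)(158 + 397.0944) = 277.5472.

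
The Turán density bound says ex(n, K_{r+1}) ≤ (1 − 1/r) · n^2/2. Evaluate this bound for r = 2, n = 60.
Turán density bound = (1/2) · 60^2/2 = 900

Turán's theorem: ex(n, K_{r+1}) is achieved by the complete r-partite Turán graph T(n, r) with parts as balanced as possible, and is at most (1 − 1/r) · n^2/2. For r = 2, n = 60: the density bound is (1/2) · 3600/2 = 900. Since 2 ∣ 60, the Turán graph T(60, 2) has parts of equal size 30, and its edge count e(T(60, 2)) = 900 attains the density bound exactly.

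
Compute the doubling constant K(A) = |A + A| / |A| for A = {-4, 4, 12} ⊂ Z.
K = |A + A| / |A| = 5/3

Enumerate A + A = {a + b : a, b ∈ A}. With |A| = 3, there are |A|^2 = 9 ordered sum pairs; collecting distinct values, A + A = {-8, 0, 8, 16, 24}, so |A + A| = 5. Thus K = 5/3. Here |A + A| = 2|A| − 1 = 5, the minimum possible — so K = 5/3 is minimal, which holds iff A is an arithmetic progression.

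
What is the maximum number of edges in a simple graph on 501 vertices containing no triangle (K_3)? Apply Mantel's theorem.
ex(501, K_3) = ⌊501^2/4⌋ = 62750

Mantel (1907): a triangle-free graph on n vertices has at most ⌊n^2/4⌋ edges, with equality for the complete bipartite graph K_{⌊n/2⌋, ⌈n/2⌉}. For n = 501: ⌊501^2/4⌋ = ⌊251001/4⌋ = 62750. The extremal graph is K_{250, 251}, which has 250·251 = 62750 edges.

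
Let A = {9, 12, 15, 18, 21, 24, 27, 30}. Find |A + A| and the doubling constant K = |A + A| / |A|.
K = |A + A| / |A| = 15/8

Enumerate A + A = {a + b : a, b ∈ A}. With |A| = 8, there are |A|^2 = 64 ordered sum pairs; collecting distinct values, A + A = {18, 21, 24, 27, 30, 33, 36, 39, 42, 45, 48, 51, 54, 57, 60}, so |A + A| = 15. Thus K = 15/8. Here |A + A| = 2|A| − 1 = 15, the minimum possible — so K = 15/8 is minimal, which holds iff A is an arithmetic progression.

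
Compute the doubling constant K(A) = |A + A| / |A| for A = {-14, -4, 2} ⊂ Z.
K = |A + A| / |A| = 6/3 = 2

Enumerate A + A = {a + b : a, b ∈ A}. With |A| = 3, there are |A|^2 = 9 ordered sum pairs; collecting distinct values, A + A = {-28, -18, -12, -8, -2, 4}, so |A + A| = 6. Thus K = 6/3 = 2. For comparison, the minimum possible |A + A| over all 3-element sets is 2·3 − 1 = 5 (so min K = 5/3), attained only by arithmetic progressions.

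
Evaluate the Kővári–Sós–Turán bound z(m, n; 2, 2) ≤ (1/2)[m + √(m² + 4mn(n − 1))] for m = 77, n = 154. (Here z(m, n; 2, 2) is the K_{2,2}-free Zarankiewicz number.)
z(77, 154; 2, 2) ≤ (1/2)[77 + √(77² + 4·77·154·153)] = (1/2)[77 + √7263025] = 1386

Kővári–Sós–Turán: let r_1, ..., r_77 be the row sums and z = Σ r_i the total number of 1s. Each pair of columns can share at most one row with both entries 1 (else a 2×2 all-ones block appears), so Σ_i C(r_i, 2) ≤ C(154, 2) = 11781. By convexity Σ_i C(r_i, 2) ≥ 77·C(z/77, 2) = z(z − 77)/(2·77), giving z² − 77z − 77·154·153 ≤ 0 and hence z ≤ (1/2)[77 + √(5929 + 4·1814274)] = (1/2)[77 + √7263025] ≈ (1/2)(77 + 2695) = 1386.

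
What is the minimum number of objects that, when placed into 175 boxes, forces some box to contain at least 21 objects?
n = (21 − 1)·175 + 1 = 3501

By the generalised pigeonhole principle, to guarantee some box contains ≥ r objects we need more than (r − 1) · k objects total. Threshold: n = (r − 1) · k + 1. With r = 21 and k = 175: n = 20 · 175 + 1 = 3500 + 1 = 3501. For n = 3500 = 20 · 175, we can put exactly 20 objects in every box, avoiding 21 in any single one — so 3501 is tight.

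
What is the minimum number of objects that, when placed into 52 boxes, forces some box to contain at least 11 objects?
n = (11 − 1)·52 + 1 = 521

By the generalised pigeonhole principle, to guarantee some box contains ≥ r objects we need more than (r − 1) · k objects total. Threshold: n = (r − 1) · k + 1. With r = 11 and k = 52: n = 10 · 52 + 1 = 520 + 1 = 521. For n = 520 = 10 · 52, we can put exactly 10 objects in every box, avoiding 11 in any single one — so 521 is tight.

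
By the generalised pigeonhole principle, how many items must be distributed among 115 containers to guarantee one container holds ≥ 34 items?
n = (34 − 1)·115 + 1 = 3796

By the generalised pigeonhole principle, to guarantee some box contains ≥ r objects we need more than (r − 1) · k objects total. Threshold: n = (r − 1) · k + 1. With r = 34 and k = 115: n = 33 · 115 + 1 = 3795 + 1 = 3796. For n = 3795 = 33 · 115, we can put exactly 33 objects in every box, avoiding 34 in any single one — so 3796 is tight.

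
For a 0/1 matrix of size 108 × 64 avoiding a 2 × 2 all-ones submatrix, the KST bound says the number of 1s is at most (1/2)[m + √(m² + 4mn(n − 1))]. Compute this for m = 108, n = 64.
z(108, 64; 2, 2) ≤ (1/2)[108 + √(108² + 4·108·64·63)] = (1/2)[108 + √1753488] = 716.0967

Kővári–Sós–Turán: let r_1, ..., r_108 be the row sums and z = Σ r_i the total number of 1s. Each pair of columns can share at most one row with both entries 1 (else a 2×2 all-ones block appears), so Σ_i C(r_i, 2) ≤ C(64, 2) = 2016. By convexity Σ_i C(r_i, 2) ≥ 108·C(z/108, 2) = z(z − 108)/(2·108), giving z² − 108z − 108·64·63 ≤ 0 and hence z ≤ (1/2)[108 + √(11664 + 4·435456)] = (1/2)[108 + √1753488] ≈ (1/2)(108 + 1324.1933) = 716.0967.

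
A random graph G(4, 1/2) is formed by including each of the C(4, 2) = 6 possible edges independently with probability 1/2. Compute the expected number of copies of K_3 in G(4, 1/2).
E[# K_3] = C(4, 3) · (1/2)^C(3, 2) = 4 / 2^3 = 1/2 = 0.5

For each 3-subset S of vertices (there are C(4, 3) = 4 such S), let X_S = 1 if S induces a K_3 (all C(3, 2) = 3 edges present). Then P(X_S = 1) = (1/2)^3 = 1/8. By linearity of expectation, E[# K_3] = C(4, 3) · (1/2)^3 = 4 / 8 = 1/2 = 0.5.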